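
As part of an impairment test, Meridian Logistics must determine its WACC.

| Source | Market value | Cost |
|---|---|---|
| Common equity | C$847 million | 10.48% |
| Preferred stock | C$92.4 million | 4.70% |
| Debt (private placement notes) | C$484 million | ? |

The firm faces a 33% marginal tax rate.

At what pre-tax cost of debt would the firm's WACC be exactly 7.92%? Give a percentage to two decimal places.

Total capital V = 847 + 92.4 + 484 = 1423.4.
Equity weight = 847/1423.4 = 0.5951.
Preferred weight = 92.4/1423.4 = 0.0649.
Private placement notes weight = 484/1423.4 = 0.3400.
Equity contribution = 0.5951 × 10.48% = 6.2362%.
Preferred contribution = 0.0649 × 4.7% = 0.3051%.
Remaining for debt = 7.92% − 6.5413% = 1.3787%.
Rd × (1 − 33%) × 0.3400 = 1.3787%  ⇒  Rd = 6.0518%.

6.05%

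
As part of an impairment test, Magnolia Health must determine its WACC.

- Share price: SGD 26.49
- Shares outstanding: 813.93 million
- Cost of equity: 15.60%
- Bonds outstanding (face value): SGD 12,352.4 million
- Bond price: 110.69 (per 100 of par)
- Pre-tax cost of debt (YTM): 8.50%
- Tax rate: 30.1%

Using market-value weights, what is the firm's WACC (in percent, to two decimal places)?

Market value of equity E = 26.49 × 813.93m = 21561.0057m. Market value of debt D = 12352.4m × 110.69/100 = 13672.87156m.
Total capital V = 21561.0057 + 13672.87156 = 35233.87726.
Equity: weight = 21561.0057/35233.87726 = 0.6119; cost = 15.6%.
Bonds outstanding: weight = 13672.87156/35233.87726 = 0.3881; after-tax cost = 8.5% × (1 − 30.1%) = 5.9415%.
WACC = 0.6119 × 15.6000% + 0.3881 × 5.9415% = 11.8519%.

11.85%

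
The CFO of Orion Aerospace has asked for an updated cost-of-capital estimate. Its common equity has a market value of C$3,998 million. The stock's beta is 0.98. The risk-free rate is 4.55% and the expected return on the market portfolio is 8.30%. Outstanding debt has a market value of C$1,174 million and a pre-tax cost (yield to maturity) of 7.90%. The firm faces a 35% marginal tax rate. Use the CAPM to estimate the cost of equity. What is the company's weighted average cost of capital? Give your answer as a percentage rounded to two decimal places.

7.52%

Market risk premium = 8.3% − 4.55% = 3.75%.
Cost of equity via CAPM: Re = 4.55% + 0.98 × 3.75% = 8.2250%.
Total capital V = 3998 + 1174 = 5172.
Equity: weight = 3998/5172 = 0.7730; cost = 8.225%.
Debt: weight = 1174/5172 = 0.2270; after-tax cost = 7.9% × (1 − 35%) = 5.1350%.
WACC = 0.7730 × 8.2250% + 0.2270 × 5.1350% = 7.5236%.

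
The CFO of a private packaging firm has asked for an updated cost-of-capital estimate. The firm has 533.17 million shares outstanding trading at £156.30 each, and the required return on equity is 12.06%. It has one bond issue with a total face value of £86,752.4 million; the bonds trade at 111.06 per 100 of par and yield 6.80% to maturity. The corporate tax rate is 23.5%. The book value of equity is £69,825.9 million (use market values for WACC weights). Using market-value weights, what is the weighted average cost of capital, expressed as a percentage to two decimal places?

Market value of equity E = 156.3 × 533.17m = 83334.471m. Market value of debt D = 86752.4m × 111.06/100 = 96347.21544m.
Total capital V = 83334.471 + 96347.21544 = 179681.68644.
Equity: weight = 83334.471/179681.68644 = 0.4638; cost = 12.06%.
Bonds outstanding: weight = 96347.21544/179681.68644 = 0.5362; after-tax cost = 6.8% × (1 − 23.5%) = 5.2020%.
WACC = 0.4638 × 12.0600% + 0.5362 × 5.2020% = 8.3827%.

8.38%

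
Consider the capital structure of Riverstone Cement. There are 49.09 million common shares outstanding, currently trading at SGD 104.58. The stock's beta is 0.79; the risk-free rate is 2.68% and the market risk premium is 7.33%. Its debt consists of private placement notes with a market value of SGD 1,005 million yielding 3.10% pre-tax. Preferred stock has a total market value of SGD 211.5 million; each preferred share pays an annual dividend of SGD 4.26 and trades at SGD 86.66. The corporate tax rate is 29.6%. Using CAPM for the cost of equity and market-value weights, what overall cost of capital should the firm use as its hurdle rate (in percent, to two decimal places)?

Cost of equity via CAPM: Re = 2.68% + 0.79 × 7.33% = 8.4707%.
Cost of preferred: Rp = 4.26 / 86.66 = 4.9158%.
Market value of equity E = 104.58 × 49.09m = 5133.8322m.
Total capital V = 5133.8322 + 211.5 + 1005 = 6350.3322.
Equity: weight = 5133.8322/6350.3322 = 0.8084; cost = 8.4707%.
Preferred: weight = 211.5/6350.3322 = 0.0333; cost = 4.9158%.
Private placement notes: weight = 1005/6350.3322 = 0.1583; after-tax cost = 3.1% × (1 − 29.6%) = 2.1824%.
WACC = 0.8084 × 8.4707% + 0.0333 × 4.9158% + 0.1583 × 2.1824% = 7.3571%.

7.36%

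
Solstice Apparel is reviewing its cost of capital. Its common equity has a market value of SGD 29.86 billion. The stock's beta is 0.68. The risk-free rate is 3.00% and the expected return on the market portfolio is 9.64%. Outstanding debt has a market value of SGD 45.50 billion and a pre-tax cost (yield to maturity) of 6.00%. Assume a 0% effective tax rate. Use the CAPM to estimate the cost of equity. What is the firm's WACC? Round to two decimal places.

Market risk premium = 9.64% − 3.0% = 6.64%.
Cost of equity via CAPM: Re = 3.0% + 0.68 × 6.64% = 7.5152%.
Total capital V = 29.86 + 45.5 = 75.36.
Equity: weight = 29.86/75.36 = 0.3962; cost = 7.5152%.
Debt: weight = 45.5/75.36 = 0.6038; after-tax cost = 6% × (1 − 0%) = 6.0000%.
WACC = 0.3962 × 7.5152% + 0.6038 × 6.0000% = 6.6004%.

6.60%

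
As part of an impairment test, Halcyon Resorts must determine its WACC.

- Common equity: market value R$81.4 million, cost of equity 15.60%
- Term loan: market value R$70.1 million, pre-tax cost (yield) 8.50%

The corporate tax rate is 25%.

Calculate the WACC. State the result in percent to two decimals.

11.33%

Total capital V = 81.4 + 70.1 = 151.5.
Equity: weight = 81.4/151.5 = 0.5373; cost = 15.6%.
Term loan: weight = 70.1/151.5 = 0.4627; after-tax cost = 8.5% × (1 − 25%) = 6.3750%.
WACC = 0.5373 × 15.6000% + 0.4627 × 6.3750% = 11.3315%.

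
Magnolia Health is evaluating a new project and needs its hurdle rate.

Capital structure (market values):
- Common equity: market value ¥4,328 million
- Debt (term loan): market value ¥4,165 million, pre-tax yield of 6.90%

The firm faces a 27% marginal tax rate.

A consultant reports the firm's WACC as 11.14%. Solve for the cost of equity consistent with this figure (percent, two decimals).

17.01%

Total capital V = 4328 + 4165 = 8493.
Equity weight = 4328/8493 = 0.5096.
Term loan weight = 4165/8493 = 0.4904.
Debt contribution = 0.4904 × 6.9% × (1 − 27%) = 2.4702%.
Required equity contribution = 11.14% − 2.4702% = 8.6698%.
Re = 8.6698% / 0.5096 = 17.0132%.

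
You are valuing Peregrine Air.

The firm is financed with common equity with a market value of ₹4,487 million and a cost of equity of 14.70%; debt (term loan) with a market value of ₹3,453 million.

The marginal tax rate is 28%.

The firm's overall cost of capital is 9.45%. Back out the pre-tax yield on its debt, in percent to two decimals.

3.65%

Total capital V = 4487 + 3453 = 7940.
Equity weight = 4487/7940 = 0.5651.
Term loan weight = 3453/7940 = 0.4349.
Equity contribution = 0.5651 × 14.7% = 8.3072%.
Remaining for debt = 9.45% − 8.3072% = 1.1428%.
Rd × (1 − 28%) × 0.4349 = 1.1428%  ⇒  Rd = 3.6498%.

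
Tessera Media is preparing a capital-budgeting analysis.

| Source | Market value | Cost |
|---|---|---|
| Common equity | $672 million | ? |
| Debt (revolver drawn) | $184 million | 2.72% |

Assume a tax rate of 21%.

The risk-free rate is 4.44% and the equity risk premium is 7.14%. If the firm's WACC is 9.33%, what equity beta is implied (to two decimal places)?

Total capital V = 672 + 184 = 856.
Equity weight = 672/856 = 0.7850.
Revolver drawn weight = 184/856 = 0.2150.
Debt contribution = 0.2150 × 2.72% × (1 − 21%) = 0.4619%.
Required equity contribution = 9.33% − 0.4619% = 8.8681%  ⇒  Re = 11.2963%.
CAPM: 11.2963% = 4.44% + β × 7.14%  ⇒  β = 0.9603.

0.96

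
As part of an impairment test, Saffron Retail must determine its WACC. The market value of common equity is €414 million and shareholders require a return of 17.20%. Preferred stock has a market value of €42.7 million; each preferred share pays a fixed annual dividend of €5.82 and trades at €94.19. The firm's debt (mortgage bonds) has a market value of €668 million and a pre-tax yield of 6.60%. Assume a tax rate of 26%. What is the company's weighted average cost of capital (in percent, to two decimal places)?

9.47%

Cost of preferred: Rp = 5.82 / 94.19 = 6.1790%.
Total capital V = 414 + 42.7 + 668 = 1124.7.
Equity: weight = 414/1124.7 = 0.3681; cost = 17.2%.
Preferred: weight = 42.7/1124.7 = 0.0380; cost = 6.179%.
Mortgage bonds: weight = 668/1124.7 = 0.5939; after-tax cost = 6.6% × (1 − 26%) = 4.8840%.
WACC = 0.3681 × 17.2000% + 0.0380 × 6.1790% + 0.5939 × 4.8840% = 9.4667%.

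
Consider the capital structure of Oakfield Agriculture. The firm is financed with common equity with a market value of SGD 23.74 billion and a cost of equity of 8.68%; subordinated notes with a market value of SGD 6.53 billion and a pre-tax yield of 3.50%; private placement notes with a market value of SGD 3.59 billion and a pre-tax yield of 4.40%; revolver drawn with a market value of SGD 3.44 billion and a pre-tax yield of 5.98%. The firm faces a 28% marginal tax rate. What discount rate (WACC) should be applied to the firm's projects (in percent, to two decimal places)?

6.67%

Total capital V = 23.74 + 6.53 + 3.59 + 3.44 = 37.3.
Equity: weight = 23.74/37.3 = 0.6365; cost = 8.68%.
Subordinated notes: weight = 6.53/37.3 = 0.1751; after-tax cost = 3.5% × (1 − 28%) = 2.5200%.
Private placement notes: weight = 3.59/37.3 = 0.0962; after-tax cost = 4.4% × (1 − 28%) = 3.1680%.
Revolver drawn: weight = 3.44/37.3 = 0.0922; after-tax cost = 5.98% × (1 − 28%) = 4.3056%.
WACC = 0.6365 × 8.6800% + 0.1751 × 2.5200% + 0.0962 × 3.1680% + 0.0922 × 4.3056% = 6.6676%.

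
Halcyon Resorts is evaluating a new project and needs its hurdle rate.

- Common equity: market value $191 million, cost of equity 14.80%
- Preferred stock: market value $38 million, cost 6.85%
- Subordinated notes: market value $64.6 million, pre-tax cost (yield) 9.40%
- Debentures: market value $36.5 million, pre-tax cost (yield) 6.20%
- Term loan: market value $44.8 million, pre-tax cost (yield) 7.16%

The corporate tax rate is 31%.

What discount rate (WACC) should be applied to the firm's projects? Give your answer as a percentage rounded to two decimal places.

Total capital V = 191 + 38 + 64.6 + 36.5 + 44.8 = 374.9.
Equity: weight = 191/374.9 = 0.5095; cost = 14.8%.
Preferred: weight = 38/374.9 = 0.1014; cost = 6.85%.
Subordinated notes: weight = 64.6/374.9 = 0.1723; after-tax cost = 9.4% × (1 − 31%) = 6.4860%.
Debentures: weight = 36.5/374.9 = 0.0974; after-tax cost = 6.2% × (1 − 31%) = 4.2780%.
Term loan: weight = 44.8/374.9 = 0.1195; after-tax cost = 7.16% × (1 − 31%) = 4.9404%.
WACC = 0.5095 × 14.8000% + 0.1014 × 6.8500% + 0.1723 × 6.4860% + 0.0974 × 4.2780% + 0.1195 × 4.9404% = 10.3590%.

10.36%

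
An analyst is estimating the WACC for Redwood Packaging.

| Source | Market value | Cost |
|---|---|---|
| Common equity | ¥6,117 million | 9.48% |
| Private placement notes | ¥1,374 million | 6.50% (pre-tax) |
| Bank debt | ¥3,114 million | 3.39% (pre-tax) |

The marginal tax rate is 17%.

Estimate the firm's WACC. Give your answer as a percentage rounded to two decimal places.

Total capital V = 6117 + 1374 + 3114 = 10605.
Equity: weight = 6117/10605 = 0.5768; cost = 9.48%.
Private placement notes: weight = 1374/10605 = 0.1296; after-tax cost = 6.5% × (1 − 17%) = 5.3950%.
Bank debt: weight = 3114/10605 = 0.2936; after-tax cost = 3.39% × (1 − 17%) = 2.8137%.
WACC = 0.5768 × 9.4800% + 0.1296 × 5.3950% + 0.2936 × 2.8137% = 6.9933%.

6.99%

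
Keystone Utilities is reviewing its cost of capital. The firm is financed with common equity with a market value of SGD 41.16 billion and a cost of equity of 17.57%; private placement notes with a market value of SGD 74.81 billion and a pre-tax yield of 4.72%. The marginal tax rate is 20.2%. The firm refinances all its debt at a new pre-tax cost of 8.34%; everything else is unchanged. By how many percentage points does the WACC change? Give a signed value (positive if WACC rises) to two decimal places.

Current WACC:
Total capital V = 41.16 + 74.81 = 115.97.
Equity: weight = 41.16/115.97 = 0.3549; cost = 17.57%.
Private placement notes: weight = 74.81/115.97 = 0.6451; after-tax cost = 4.72% × (1 − 20.2%) = 3.7666%.
WACC = 0.3549 × 17.5700% + 0.6451 × 3.7666% = 8.6657%.
After the change:
Total capital V = 41.16 + 74.81 = 115.97.
Equity: weight = 41.16/115.97 = 0.3549; cost = 17.57%.
Private placement notes: weight = 74.81/115.97 = 0.6451; after-tax cost = 8.34% × (1 − 20.2%) = 6.6553%.
WACC = 0.3549 × 17.5700% + 0.6451 × 6.6553% = 10.5292%.
Change in WACC = 10.5292% − 8.6657% = 1.8635 pp.

+1.86 pp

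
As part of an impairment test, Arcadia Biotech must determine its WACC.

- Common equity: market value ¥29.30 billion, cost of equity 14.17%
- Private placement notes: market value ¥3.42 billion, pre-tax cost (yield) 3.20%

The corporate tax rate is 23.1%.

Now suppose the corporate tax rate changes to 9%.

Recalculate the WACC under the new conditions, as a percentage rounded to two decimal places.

12.99%

After the change:
Total capital V = 29.3 + 3.42 = 32.72.
Equity: weight = 29.3/32.72 = 0.8955; cost = 14.17%.
Private placement notes: weight = 3.42/32.72 = 0.1045; after-tax cost = 3.2% × (1 − 9%) = 2.9120%.
WACC = 0.8955 × 14.1700% + 0.1045 × 2.9120% = 12.9933%.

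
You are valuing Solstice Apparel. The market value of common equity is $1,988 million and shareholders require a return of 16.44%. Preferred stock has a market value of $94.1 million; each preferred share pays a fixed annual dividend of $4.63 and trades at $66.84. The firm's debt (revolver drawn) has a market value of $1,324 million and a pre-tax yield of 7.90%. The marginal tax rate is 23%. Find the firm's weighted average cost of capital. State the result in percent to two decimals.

12.15%

Cost of preferred: Rp = 4.63 / 66.84 = 6.9270%.
Total capital V = 1988 + 94.1 + 1324 = 3406.1.
Equity: weight = 1988/3406.1 = 0.5837; cost = 16.44%.
Preferred: weight = 94.1/3406.1 = 0.0276; cost = 6.927%.
Revolver drawn: weight = 1324/3406.1 = 0.3887; after-tax cost = 7.9% × (1 − 23%) = 6.0830%.
WACC = 0.5837 × 16.4400% + 0.0276 × 6.9270% + 0.3887 × 6.0830% = 12.1513%.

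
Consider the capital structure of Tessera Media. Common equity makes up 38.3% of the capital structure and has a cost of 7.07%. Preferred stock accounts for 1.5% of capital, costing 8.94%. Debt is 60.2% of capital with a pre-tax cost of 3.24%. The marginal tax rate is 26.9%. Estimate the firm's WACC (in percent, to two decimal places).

After-tax cost of debt = 3.24% × (1 − 26.9%) = 2.3684%.
WACC = 0.383 × 7.0700% + 0.015 × 8.9400% + 0.602 × 2.3684% = 4.2677%.

4.27%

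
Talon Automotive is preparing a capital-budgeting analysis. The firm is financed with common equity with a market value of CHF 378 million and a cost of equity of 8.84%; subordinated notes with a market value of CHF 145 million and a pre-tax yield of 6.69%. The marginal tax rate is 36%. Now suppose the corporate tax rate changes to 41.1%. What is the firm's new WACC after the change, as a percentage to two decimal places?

7.48%

After the change:
Total capital V = 378 + 145 = 523.
Equity: weight = 378/523 = 0.7228; cost = 8.84%.
Subordinated notes: weight = 145/523 = 0.2772; after-tax cost = 6.69% × (1 − 41.1%) = 3.9404%.
WACC = 0.7228 × 8.8400% + 0.2772 × 3.9404% = 7.4816%.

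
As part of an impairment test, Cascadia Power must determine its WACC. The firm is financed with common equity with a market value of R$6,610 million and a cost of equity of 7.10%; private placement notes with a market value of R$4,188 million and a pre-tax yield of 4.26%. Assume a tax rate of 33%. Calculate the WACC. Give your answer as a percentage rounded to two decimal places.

Total capital V = 6610 + 4188 = 10798.
Equity: weight = 6610/10798 = 0.6122; cost = 7.1%.
Private placement notes: weight = 4188/10798 = 0.3878; after-tax cost = 4.26% × (1 − 33%) = 2.8542%.
WACC = 0.6122 × 7.1000% + 0.3878 × 2.8542% = 5.4533%.

5.45%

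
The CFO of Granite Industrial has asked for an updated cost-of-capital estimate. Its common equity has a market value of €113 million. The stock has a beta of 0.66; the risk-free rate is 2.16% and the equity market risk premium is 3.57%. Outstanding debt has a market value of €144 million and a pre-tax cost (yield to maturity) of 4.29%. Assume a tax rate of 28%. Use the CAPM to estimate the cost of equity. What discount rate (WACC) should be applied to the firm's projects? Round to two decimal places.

3.72%

Cost of equity via CAPM: Re = 2.16% + 0.66 × 3.57% = 4.5162%.
Total capital V = 113 + 144 = 257.
Equity: weight = 113/257 = 0.4397; cost = 4.5162%.
Debt: weight = 144/257 = 0.5603; after-tax cost = 4.29% × (1 − 28%) = 3.0888%.
WACC = 0.4397 × 4.5162% + 0.5603 × 3.0888% = 3.7164%.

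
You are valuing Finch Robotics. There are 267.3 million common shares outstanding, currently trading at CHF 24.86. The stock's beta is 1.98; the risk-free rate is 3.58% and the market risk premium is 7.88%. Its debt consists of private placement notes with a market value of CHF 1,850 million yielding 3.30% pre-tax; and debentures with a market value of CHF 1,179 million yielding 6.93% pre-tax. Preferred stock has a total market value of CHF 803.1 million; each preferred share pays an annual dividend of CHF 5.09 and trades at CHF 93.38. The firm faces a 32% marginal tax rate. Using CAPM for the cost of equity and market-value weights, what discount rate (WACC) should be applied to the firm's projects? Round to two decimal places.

Cost of equity via CAPM: Re = 3.58% + 1.98 × 7.88% = 19.1824%.
Cost of preferred: Rp = 5.09 / 93.38 = 5.4508%.
Market value of equity E = 24.86 × 267.3m = 6645.078m.
Total capital V = 6645.078 + 803.1 + 1850 + 1179 = 10477.178.
Equity: weight = 6645.078/10477.178 = 0.6342; cost = 19.1824%.
Preferred: weight = 803.1/10477.178 = 0.0767; cost = 5.4508%.
Private placement notes: weight = 1850/10477.178 = 0.1766; after-tax cost = 3.3% × (1 − 32%) = 2.2440%.
Debentures: weight = 1179/10477.178 = 0.1125; after-tax cost = 6.93% × (1 − 32%) = 4.7124%.
WACC = 0.6342 × 19.1824% + 0.0767 × 5.4508% + 0.1766 × 2.2440% + 0.1125 × 4.7124% = 13.5106%.

13.51%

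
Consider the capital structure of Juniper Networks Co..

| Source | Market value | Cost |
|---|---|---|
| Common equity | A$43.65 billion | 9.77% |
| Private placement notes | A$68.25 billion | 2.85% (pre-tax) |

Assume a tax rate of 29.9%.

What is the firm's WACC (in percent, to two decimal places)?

5.03%

Total capital V = 43.65 + 68.25 = 111.9.
Equity: weight = 43.65/111.9 = 0.3901; cost = 9.77%.
Private placement notes: weight = 68.25/111.9 = 0.6099; after-tax cost = 2.85% × (1 − 29.9%) = 1.9979%.
WACC = 0.3901 × 9.7700% + 0.6099 × 1.9979% = 5.0296%.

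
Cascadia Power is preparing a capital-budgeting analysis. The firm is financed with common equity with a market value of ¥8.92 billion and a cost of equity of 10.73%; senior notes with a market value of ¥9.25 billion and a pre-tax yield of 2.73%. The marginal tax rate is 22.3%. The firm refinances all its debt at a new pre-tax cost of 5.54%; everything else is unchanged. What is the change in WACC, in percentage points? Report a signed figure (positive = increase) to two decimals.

Current WACC:
Total capital V = 8.92 + 9.25 = 18.17.
Equity: weight = 8.92/18.17 = 0.4909; cost = 10.73%.
Senior notes: weight = 9.25/18.17 = 0.5091; after-tax cost = 2.73% × (1 − 22.3%) = 2.1212%.
WACC = 0.4909 × 10.7300% + 0.5091 × 2.1212% = 6.3474%.
After the change:
Total capital V = 8.92 + 9.25 = 18.17.
Equity: weight = 8.92/18.17 = 0.4909; cost = 10.73%.
Senior notes: weight = 9.25/18.17 = 0.5091; after-tax cost = 5.54% × (1 − 22.3%) = 4.3046%.
WACC = 0.4909 × 10.7300% + 0.5091 × 4.3046% = 7.4589%.
Change in WACC = 7.4589% − 6.3474% = 1.1115 pp.

+1.11 pp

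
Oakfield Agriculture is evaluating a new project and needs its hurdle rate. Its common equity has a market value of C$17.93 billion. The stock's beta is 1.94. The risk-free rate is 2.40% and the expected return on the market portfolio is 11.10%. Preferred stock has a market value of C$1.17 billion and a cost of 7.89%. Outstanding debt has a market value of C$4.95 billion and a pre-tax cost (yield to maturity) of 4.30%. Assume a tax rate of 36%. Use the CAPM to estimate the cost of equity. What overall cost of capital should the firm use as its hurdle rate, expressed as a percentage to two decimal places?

15.32%

Market risk premium = 11.1% − 2.4% = 8.7%.
Cost of equity via CAPM: Re = 2.4% + 1.94 × 8.7% = 19.2780%.
Total capital V = 17.93 + 1.17 + 4.95 = 24.05.
Equity: weight = 17.93/24.05 = 0.7455; cost = 19.278%.
Preferred: weight = 1.17/24.05 = 0.0486; cost = 7.89%.
Debt: weight = 4.95/24.05 = 0.2058; after-tax cost = 4.3% × (1 − 36%) = 2.7520%.
WACC = 0.7455 × 19.2780% + 0.0486 × 7.8900% + 0.2058 × 2.7520% = 15.3226%.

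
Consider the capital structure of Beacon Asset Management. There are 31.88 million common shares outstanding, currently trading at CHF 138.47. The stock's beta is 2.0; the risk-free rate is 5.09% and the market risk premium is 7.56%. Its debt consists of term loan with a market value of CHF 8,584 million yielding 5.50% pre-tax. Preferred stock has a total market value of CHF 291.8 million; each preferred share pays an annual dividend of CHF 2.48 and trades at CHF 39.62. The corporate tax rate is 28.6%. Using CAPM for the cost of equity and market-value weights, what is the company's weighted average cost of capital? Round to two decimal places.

Cost of equity via CAPM: Re = 5.09% + 2.0 × 7.56% = 20.2100%.
Cost of preferred: Rp = 2.48 / 39.62 = 6.2595%.
Market value of equity E = 138.47 × 31.88m = 4414.4236m.
Total capital V = 4414.4236 + 291.8 + 8584 = 13290.2236.
Equity: weight = 4414.4236/13290.2236 = 0.3322; cost = 20.21%.
Preferred: weight = 291.8/13290.2236 = 0.0220; cost = 6.2595%.
Term loan: weight = 8584/13290.2236 = 0.6459; after-tax cost = 5.5% × (1 − 28.6%) = 3.9270%.
WACC = 0.3322 × 20.2100% + 0.0220 × 6.2595% + 0.6459 × 3.9270% = 9.3867%.

9.39%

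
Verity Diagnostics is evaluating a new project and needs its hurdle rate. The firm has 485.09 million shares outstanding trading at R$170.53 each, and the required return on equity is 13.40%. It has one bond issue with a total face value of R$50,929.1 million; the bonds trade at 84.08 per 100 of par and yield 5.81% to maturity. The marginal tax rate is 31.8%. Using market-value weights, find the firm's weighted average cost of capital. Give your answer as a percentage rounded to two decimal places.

10.18%

Market value of equity E = 170.53 × 485.09m = 82722.3977m. Market value of debt D = 50929.1m × 84.08/100 = 42821.18728m.
Total capital V = 82722.3977 + 42821.18728 = 125543.58498.
Equity: weight = 82722.3977/125543.58498 = 0.6589; cost = 13.4%.
Bonds outstanding: weight = 42821.18728/125543.58498 = 0.3411; after-tax cost = 5.81% × (1 − 31.8%) = 3.9624%.
WACC = 0.6589 × 13.4000% + 0.3411 × 3.9624% = 10.1810%.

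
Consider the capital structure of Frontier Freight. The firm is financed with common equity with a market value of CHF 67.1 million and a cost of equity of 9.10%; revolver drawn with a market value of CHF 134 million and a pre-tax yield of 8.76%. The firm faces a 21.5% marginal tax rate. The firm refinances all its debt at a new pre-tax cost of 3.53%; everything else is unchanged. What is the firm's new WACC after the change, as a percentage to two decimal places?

4.88%

After the change:
Total capital V = 67.1 + 134 = 201.1.
Equity: weight = 67.1/201.1 = 0.3337; cost = 9.1%.
Revolver drawn: weight = 134/201.1 = 0.6663; after-tax cost = 3.53% × (1 − 21.5%) = 2.7710%.
WACC = 0.3337 × 9.1000% + 0.6663 × 2.7710% = 4.8828%.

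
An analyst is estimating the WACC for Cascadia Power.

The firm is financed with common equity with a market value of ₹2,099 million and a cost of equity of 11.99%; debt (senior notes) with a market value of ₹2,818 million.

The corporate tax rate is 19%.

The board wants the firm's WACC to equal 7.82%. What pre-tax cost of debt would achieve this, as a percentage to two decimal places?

5.82%

Total capital V = 2099 + 2818 = 4917.
Equity weight = 2099/4917 = 0.4269.
Senior notes weight = 2818/4917 = 0.5731.
Equity contribution = 0.4269 × 11.99% = 5.1184%.
Remaining for debt = 7.82% − 5.1184% = 2.7016%.
Rd × (1 − 19%) × 0.5731 = 2.7016%  ⇒  Rd = 5.8197%.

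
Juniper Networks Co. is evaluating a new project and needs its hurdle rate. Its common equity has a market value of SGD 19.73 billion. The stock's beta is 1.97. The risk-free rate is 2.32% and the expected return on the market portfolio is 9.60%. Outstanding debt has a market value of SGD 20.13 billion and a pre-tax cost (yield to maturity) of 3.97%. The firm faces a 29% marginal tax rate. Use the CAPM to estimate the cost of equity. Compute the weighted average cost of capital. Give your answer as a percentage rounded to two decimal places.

Market risk premium = 9.6% − 2.32% = 7.28%.
Cost of equity via CAPM: Re = 2.32% + 1.97 × 7.28% = 16.6616%.
Total capital V = 19.73 + 20.13 = 39.86.
Equity: weight = 19.73/39.86 = 0.4950; cost = 16.6616%.
Debt: weight = 20.13/39.86 = 0.5050; after-tax cost = 3.97% × (1 − 29%) = 2.8187%.
WACC = 0.4950 × 16.6616% + 0.5050 × 2.8187% = 9.6707%.

9.67%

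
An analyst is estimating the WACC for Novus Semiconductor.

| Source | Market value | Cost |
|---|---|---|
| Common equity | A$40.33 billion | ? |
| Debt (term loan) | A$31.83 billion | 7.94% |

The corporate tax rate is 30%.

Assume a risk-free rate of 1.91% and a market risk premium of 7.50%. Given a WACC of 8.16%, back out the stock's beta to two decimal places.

1.11

Total capital V = 40.33 + 31.83 = 72.16.
Equity weight = 40.33/72.16 = 0.5589.
Term loan weight = 31.83/72.16 = 0.4411.
Debt contribution = 0.4411 × 7.94% × (1 − 30%) = 2.4517%.
Required equity contribution = 8.16% − 2.4517% = 5.7083%  ⇒  Re = 10.2136%.
CAPM: 10.2136% = 1.91% + β × 7.5%  ⇒  β = 1.1071.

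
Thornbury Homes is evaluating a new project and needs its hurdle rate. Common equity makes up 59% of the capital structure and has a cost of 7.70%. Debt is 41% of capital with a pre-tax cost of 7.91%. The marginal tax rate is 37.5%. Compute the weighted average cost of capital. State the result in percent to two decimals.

6.57%

After-tax cost of debt = 7.91% × (1 − 37.5%) = 4.9437%.
WACC = 0.590 × 7.7000% + 0.410 × 4.9437% = 6.5699%.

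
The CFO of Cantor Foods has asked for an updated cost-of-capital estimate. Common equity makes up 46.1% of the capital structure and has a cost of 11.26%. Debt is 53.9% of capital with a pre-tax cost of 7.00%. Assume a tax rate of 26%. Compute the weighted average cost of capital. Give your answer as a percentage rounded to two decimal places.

After-tax cost of debt = 7% × (1 − 26%) = 5.1800%.
WACC = 0.461 × 11.2600% + 0.539 × 5.1800% = 7.9829%.

7.98%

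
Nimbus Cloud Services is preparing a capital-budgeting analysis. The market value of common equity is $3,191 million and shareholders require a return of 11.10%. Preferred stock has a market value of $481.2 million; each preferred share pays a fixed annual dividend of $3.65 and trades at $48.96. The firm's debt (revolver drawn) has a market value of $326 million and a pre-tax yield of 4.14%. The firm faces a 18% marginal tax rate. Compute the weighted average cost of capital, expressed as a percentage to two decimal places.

10.03%

Cost of preferred: Rp = 3.65 / 48.96 = 7.4551%.
Total capital V = 3191 + 481.2 + 326 = 3998.2.
Equity: weight = 3191/3998.2 = 0.7981; cost = 11.1%.
Preferred: weight = 481.2/3998.2 = 0.1204; cost = 7.4551%.
Revolver drawn: weight = 326/3998.2 = 0.0815; after-tax cost = 4.14% × (1 − 18%) = 3.3948%.
WACC = 0.7981 × 11.1000% + 0.1204 × 7.4551% + 0.0815 × 3.3948% = 10.0331%.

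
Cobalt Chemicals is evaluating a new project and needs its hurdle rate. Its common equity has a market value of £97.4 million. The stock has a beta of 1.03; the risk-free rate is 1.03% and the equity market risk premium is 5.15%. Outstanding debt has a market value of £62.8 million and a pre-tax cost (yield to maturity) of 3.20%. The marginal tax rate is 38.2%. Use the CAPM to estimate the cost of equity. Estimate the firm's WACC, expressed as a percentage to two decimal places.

4.63%

Cost of equity via CAPM: Re = 1.03% + 1.03 × 5.15% = 6.3345%.
Total capital V = 97.4 + 62.8 = 160.2.
Equity: weight = 97.4/160.2 = 0.6080; cost = 6.3345%.
Debt: weight = 62.8/160.2 = 0.3920; after-tax cost = 3.2% × (1 − 38.2%) = 1.9776%.
WACC = 0.6080 × 6.3345% + 0.3920 × 1.9776% = 4.6266%.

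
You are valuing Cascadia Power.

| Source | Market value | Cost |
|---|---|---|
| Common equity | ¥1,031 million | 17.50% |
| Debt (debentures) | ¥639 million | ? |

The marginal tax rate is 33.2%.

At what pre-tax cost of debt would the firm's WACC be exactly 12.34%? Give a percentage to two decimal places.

6.01%

Total capital V = 1031 + 639 = 1670.
Equity weight = 1031/1670 = 0.6174.
Debentures weight = 639/1670 = 0.3826.
Equity contribution = 0.6174 × 17.5% = 10.8039%.
Remaining for debt = 12.34% − 10.8039% = 1.5361%.
Rd × (1 − 33.2%) × 0.3826 = 1.5361%  ⇒  Rd = 6.0098%.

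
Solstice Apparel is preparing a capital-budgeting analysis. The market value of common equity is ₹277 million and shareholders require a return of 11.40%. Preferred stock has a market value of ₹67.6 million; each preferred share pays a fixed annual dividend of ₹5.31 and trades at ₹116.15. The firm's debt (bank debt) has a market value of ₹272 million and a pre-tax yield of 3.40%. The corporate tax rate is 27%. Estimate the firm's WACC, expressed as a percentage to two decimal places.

6.72%

Cost of preferred: Rp = 5.31 / 116.15 = 4.5717%.
Total capital V = 277 + 67.6 + 272 = 616.6.
Equity: weight = 277/616.6 = 0.4492; cost = 11.4%.
Preferred: weight = 67.6/616.6 = 0.1096; cost = 4.5717%.
Bank debt: weight = 272/616.6 = 0.4411; after-tax cost = 3.4% × (1 − 27%) = 2.4820%.
WACC = 0.4492 × 11.4000% + 0.1096 × 4.5717% + 0.4411 × 2.4820% = 6.7174%.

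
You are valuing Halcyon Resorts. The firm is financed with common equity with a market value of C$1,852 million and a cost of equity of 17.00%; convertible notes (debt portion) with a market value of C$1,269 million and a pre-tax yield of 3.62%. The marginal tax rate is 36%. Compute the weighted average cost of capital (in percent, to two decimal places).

Total capital V = 1852 + 1269 = 3121.
Equity: weight = 1852/3121 = 0.5934; cost = 17%.
Convertible notes (debt portion): weight = 1269/3121 = 0.4066; after-tax cost = 3.62% × (1 − 36%) = 2.3168%.
WACC = 0.5934 × 17.0000% + 0.4066 × 2.3168% = 11.0298%.

11.03%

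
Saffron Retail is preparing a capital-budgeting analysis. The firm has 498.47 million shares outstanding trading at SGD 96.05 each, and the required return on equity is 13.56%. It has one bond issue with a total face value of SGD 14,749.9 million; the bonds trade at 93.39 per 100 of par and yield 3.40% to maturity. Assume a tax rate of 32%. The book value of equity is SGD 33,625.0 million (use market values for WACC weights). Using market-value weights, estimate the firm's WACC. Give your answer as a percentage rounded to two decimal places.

Market value of equity E = 96.05 × 498.47m = 47878.0435m. Market value of debt D = 14749.9m × 93.39/100 = 13774.93161m.
Total capital V = 47878.0435 + 13774.93161 = 61652.97511.
Equity: weight = 47878.0435/61652.97511 = 0.7766; cost = 13.56%.
Bonds outstanding: weight = 13774.93161/61652.97511 = 0.2234; after-tax cost = 3.4% × (1 − 32%) = 2.3120%.
WACC = 0.7766 × 13.5600% + 0.2234 × 2.3120% = 11.0469%.

11.05%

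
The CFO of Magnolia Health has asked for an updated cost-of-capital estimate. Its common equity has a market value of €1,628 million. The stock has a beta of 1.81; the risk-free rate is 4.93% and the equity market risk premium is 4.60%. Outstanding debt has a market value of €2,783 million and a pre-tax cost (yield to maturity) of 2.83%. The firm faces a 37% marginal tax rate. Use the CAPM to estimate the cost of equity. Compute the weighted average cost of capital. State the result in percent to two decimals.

Cost of equity via CAPM: Re = 4.93% + 1.81 × 4.6% = 13.2560%.
Total capital V = 1628 + 2783 = 4411.
Equity: weight = 1628/4411 = 0.3691; cost = 13.256%.
Debt: weight = 2783/4411 = 0.6309; after-tax cost = 2.83% × (1 − 37%) = 1.7829%.
WACC = 0.3691 × 13.2560% + 0.6309 × 1.7829% = 6.0174%.

6.02%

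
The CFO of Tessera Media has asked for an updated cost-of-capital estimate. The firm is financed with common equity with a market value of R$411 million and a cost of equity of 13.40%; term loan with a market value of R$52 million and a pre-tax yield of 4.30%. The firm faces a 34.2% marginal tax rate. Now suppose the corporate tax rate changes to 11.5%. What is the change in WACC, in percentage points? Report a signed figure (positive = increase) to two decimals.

Current WACC:
Total capital V = 411 + 52 = 463.
Equity: weight = 411/463 = 0.8877; cost = 13.4%.
Term loan: weight = 52/463 = 0.1123; after-tax cost = 4.3% × (1 − 34.2%) = 2.8294%.
WACC = 0.8877 × 13.4000% + 0.1123 × 2.8294% = 12.2128%.
After the change:
Total capital V = 411 + 52 = 463.
Equity: weight = 411/463 = 0.8877; cost = 13.4%.
Term loan: weight = 52/463 = 0.1123; after-tax cost = 4.3% × (1 − 11.5%) = 3.8055%.
WACC = 0.8877 × 13.4000% + 0.1123 × 3.8055% = 12.3224%.
Change in WACC = 12.3224% − 12.2128% = 0.1096 pp.

+0.11 pp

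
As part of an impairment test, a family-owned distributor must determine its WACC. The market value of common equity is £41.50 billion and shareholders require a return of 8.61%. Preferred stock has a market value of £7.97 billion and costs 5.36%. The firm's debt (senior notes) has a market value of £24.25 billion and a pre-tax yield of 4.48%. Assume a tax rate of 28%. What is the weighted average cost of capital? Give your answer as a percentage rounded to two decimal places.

6.49%

Total capital V = 41.5 + 7.97 + 24.25 = 73.72.
Equity: weight = 41.5/73.72 = 0.5629; cost = 8.61%.
Preferred: weight = 7.97/73.72 = 0.1081; cost = 5.36%.
Senior notes: weight = 24.25/73.72 = 0.3289; after-tax cost = 4.48% × (1 − 28%) = 3.2256%.
WACC = 0.5629 × 8.6100% + 0.1081 × 5.3600% + 0.3289 × 3.2256% = 6.4875%.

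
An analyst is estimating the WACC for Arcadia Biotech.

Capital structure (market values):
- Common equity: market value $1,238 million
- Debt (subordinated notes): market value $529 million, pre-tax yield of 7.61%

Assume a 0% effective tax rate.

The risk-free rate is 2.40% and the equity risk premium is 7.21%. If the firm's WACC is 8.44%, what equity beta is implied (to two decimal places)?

Total capital V = 1238 + 529 = 1767.
Equity weight = 1238/1767 = 0.7006.
Subordinated notes weight = 529/1767 = 0.2994.
Debt contribution = 0.2994 × 7.61% × (1 − 0%) = 2.2783%.
Required equity contribution = 8.44% − 2.2783% = 6.1617%  ⇒  Re = 8.7947%.
CAPM: 8.7947% = 2.4% + β × 7.21%  ⇒  β = 0.8869.

0.89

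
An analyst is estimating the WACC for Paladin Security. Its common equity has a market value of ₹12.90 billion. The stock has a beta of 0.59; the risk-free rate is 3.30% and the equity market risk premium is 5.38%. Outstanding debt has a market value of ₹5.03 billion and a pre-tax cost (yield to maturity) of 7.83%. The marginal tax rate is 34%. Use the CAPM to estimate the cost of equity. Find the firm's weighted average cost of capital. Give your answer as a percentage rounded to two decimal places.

Cost of equity via CAPM: Re = 3.3% + 0.59 × 5.38% = 6.4742%.
Total capital V = 12.9 + 5.03 = 17.93.
Equity: weight = 12.9/17.93 = 0.7195; cost = 6.4742%.
Debt: weight = 5.03/17.93 = 0.2805; after-tax cost = 7.83% × (1 − 34%) = 5.1678%.
WACC = 0.7195 × 6.4742% + 0.2805 × 5.1678% = 6.1077%.

6.11%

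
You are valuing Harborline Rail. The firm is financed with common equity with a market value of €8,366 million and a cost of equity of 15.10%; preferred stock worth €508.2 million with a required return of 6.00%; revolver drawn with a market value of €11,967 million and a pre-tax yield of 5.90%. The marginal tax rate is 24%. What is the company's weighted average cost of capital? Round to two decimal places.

8.78%

Total capital V = 8366 + 508.2 + 11967 = 20841.2.
Equity: weight = 8366/20841.2 = 0.4014; cost = 15.1%.
Preferred: weight = 508.2/20841.2 = 0.0244; cost = 6%.
Revolver drawn: weight = 11967/20841.2 = 0.5742; after-tax cost = 5.9% × (1 − 24%) = 4.4840%.
WACC = 0.4014 × 15.1000% + 0.0244 × 6.0000% + 0.5742 × 4.4840% = 8.7824%.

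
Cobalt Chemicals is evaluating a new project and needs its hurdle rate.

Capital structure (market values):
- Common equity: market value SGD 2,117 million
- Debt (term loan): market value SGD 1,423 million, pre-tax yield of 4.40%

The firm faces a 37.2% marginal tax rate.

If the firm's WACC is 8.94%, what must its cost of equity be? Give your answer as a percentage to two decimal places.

Total capital V = 2117 + 1423 = 3540.
Equity weight = 2117/3540 = 0.5980.
Term loan weight = 1423/3540 = 0.4020.
Debt contribution = 0.4020 × 4.4% × (1 − 37.2%) = 1.1107%.
Required equity contribution = 8.94% − 1.1107% = 7.8293%.
Re = 7.8293% / 0.5980 = 13.0919%.

13.09%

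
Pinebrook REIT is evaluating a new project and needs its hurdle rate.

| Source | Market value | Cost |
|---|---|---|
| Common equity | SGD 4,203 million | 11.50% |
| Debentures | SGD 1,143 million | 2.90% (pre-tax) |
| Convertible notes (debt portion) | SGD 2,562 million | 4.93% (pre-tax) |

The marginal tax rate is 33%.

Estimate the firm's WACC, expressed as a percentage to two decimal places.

Total capital V = 4203 + 1143 + 2562 = 7908.
Equity: weight = 4203/7908 = 0.5315; cost = 11.5%.
Debentures: weight = 1143/7908 = 0.1445; after-tax cost = 2.9% × (1 − 33%) = 1.9430%.
Convertible notes (debt portion): weight = 2562/7908 = 0.3240; after-tax cost = 4.93% × (1 − 33%) = 3.3031%.
WACC = 0.5315 × 11.5000% + 0.1445 × 1.9430% + 0.3240 × 3.3031% = 7.4631%.

7.46%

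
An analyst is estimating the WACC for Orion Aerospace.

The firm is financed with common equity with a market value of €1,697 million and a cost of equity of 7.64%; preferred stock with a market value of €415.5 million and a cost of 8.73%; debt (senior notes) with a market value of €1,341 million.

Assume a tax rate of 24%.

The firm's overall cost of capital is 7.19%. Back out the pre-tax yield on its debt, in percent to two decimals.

8.08%

Total capital V = 1697 + 415.5 + 1341 = 3453.5.
Equity weight = 1697/3453.5 = 0.4914.
Preferred weight = 415.5/3453.5 = 0.1203.
Senior notes weight = 1341/3453.5 = 0.3883.
Equity contribution = 0.4914 × 7.64% = 3.7542%.
Preferred contribution = 0.1203 × 8.73% = 1.0503%.
Remaining for debt = 7.19% − 4.8045% = 2.3855%.
Rd × (1 − 24%) × 0.3883 = 2.3855%  ⇒  Rd = 8.0834%.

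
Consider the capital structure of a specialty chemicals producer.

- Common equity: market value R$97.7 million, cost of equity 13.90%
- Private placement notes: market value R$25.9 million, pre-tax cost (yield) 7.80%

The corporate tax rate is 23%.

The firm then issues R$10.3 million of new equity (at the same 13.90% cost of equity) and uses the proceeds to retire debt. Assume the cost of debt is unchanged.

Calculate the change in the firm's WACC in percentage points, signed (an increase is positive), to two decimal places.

Current WACC:
Total capital V = 97.7 + 25.9 = 123.6.
Equity: weight = 97.7/123.6 = 0.7905; cost = 13.9%.
Private placement notes: weight = 25.9/123.6 = 0.2095; after-tax cost = 7.8% × (1 − 23%) = 6.0060%.
WACC = 0.7905 × 13.9000% + 0.2095 × 6.0060% = 12.2458%.
After the change:
Total capital V = 108 + 15.6 = 123.6.
Equity: weight = 108/123.6 = 0.8738; cost = 13.9%.
Private placement notes: weight = 15.6/123.6 = 0.1262; after-tax cost = 7.8% × (1 − 23%) = 6.0060%.
WACC = 0.8738 × 13.9000% + 0.1262 × 6.0060% = 12.9037%.
Change in WACC = 12.9037% − 12.2458% = 0.6578 pp.

+0.66 pp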